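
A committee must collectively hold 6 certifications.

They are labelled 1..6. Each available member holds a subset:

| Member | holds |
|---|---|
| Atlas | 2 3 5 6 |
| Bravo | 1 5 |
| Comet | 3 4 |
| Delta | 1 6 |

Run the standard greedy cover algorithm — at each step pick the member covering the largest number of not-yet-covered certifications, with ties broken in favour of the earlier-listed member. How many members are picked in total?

Greedy: pick Atlas (covers 4 new) → pick Bravo (covers 1 new) → pick Comet (covers 1 new). Total picks: 3.

3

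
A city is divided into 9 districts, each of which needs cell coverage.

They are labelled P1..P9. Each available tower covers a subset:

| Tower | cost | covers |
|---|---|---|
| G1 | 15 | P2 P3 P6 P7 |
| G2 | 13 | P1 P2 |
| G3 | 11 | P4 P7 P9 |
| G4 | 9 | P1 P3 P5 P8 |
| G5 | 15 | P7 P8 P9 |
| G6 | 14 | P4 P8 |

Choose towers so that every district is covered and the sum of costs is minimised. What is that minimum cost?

35

G1, G3, G4 together cover every district (G1 ∪ G3 ∪ G4 = {P1, P2, P3, P4, P5, P6, P7, P8, P9}); total cost 15 + 11 + 9 = 35.
No covering selection has total cost below 35.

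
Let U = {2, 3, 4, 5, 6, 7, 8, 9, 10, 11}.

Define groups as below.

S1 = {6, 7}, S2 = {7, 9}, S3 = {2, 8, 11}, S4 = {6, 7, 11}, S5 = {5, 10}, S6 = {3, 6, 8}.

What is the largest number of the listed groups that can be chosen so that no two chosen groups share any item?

S2, S5, S6 are pairwise disjoint (S2={7,9}; S5={5,10}; S6={3,6,8}).
Every remaining group overlaps one of these, and no 4 of the listed groups are pairwise disjoint, so 3 is the maximum.

3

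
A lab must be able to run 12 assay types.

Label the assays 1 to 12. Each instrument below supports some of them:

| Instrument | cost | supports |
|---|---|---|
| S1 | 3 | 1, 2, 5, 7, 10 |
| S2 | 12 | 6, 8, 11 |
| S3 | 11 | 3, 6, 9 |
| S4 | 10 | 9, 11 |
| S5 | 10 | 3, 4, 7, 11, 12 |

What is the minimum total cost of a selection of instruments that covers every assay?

S1, S2, S4, S5 together cover every assay (S1 ∪ S2 ∪ S4 ∪ S5 = {1, 2, 3, 4, 5, 6, 7, 8, 9, 10, 11, 12}); total cost 3 + 12 + 10 + 10 = 35.
The greedy pick S1, S5, S3, S2 costs 36; no covering selection beats 35.

35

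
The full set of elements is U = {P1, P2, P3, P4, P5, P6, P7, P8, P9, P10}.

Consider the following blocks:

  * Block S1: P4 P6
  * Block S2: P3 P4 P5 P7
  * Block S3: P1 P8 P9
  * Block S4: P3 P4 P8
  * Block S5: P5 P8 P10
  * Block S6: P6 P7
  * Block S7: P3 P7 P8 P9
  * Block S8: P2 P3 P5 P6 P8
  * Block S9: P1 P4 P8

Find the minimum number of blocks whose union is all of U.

4

S2 and S3 and S5 and S8 together: S2 ∪ S3 ∪ S5 ∪ S8 = {P1, P2, P3, P4, P5, P6, P7, P8, P9, P10} — every element is covered.
Only S8 contains P2, so S8 is forced; the remaining 5 elements need at least 3 more blocks (each remaining block adds at most 2) — so at least 4 blocks are needed, and 4 is optimal.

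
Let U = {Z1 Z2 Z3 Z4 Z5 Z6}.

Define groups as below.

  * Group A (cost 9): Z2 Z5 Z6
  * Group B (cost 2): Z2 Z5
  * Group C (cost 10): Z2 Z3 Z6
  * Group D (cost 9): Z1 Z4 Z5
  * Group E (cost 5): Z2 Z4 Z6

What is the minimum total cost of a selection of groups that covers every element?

C, D together cover every element (C ∪ D = {Z1, Z2, Z3, Z4, Z5, Z6}); total cost 10 + 9 = 19.
The greedy pick B, E, D, C costs 26; no covering selection beats 19.

19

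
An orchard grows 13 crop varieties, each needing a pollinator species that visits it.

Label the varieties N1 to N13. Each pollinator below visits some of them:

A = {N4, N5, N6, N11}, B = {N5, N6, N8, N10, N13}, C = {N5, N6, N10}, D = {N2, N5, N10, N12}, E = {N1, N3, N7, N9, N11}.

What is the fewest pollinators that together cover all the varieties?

4

Take {A, B, D, E}. Their union is {N1, N2, N3, N4, N5, N6, N7, N8, N9, N10, N11, N12, N13}, which is all 13 varieties.
Only A contains N4, so A is forced; the remaining 9 varieties need at least 3 more pollinators (each remaining pollinator adds at most 4) — so at least 4 pollinators are needed, and 4 is optimal.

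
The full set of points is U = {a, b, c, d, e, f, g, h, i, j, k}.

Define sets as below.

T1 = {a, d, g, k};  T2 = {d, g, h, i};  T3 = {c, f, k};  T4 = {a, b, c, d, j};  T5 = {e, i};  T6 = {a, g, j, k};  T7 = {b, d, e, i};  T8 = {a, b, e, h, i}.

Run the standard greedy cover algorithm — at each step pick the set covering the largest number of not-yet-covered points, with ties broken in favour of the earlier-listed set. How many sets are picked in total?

4

Greedy: pick T4 (covers 5 new) → pick T2 (covers 3 new) → pick T3 (covers 2 new) → pick T5 (covers 1 new). Total picks: 4.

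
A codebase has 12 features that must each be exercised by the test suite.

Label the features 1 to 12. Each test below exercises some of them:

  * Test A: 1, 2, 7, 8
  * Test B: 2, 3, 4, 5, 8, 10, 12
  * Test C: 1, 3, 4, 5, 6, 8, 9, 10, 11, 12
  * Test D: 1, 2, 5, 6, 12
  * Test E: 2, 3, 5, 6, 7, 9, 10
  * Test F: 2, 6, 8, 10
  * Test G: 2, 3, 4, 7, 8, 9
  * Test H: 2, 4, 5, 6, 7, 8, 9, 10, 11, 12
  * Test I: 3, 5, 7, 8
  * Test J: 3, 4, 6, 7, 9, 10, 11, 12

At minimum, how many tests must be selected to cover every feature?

2

Take {C, G}. Their union is {1, 2, 3, 4, 5, 6, 7, 8, 9, 10, 11, 12}, which is all 12 features.
No single test has all 12 features (the largest, C, has 10), so 2 is optimal.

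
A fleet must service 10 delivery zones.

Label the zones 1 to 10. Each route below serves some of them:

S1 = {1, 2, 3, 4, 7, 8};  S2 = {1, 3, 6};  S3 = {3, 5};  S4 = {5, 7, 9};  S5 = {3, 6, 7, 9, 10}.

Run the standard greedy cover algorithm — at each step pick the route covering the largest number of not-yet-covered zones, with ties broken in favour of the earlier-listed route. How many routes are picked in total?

Greedy: pick S1 (covers 6 new) → pick S5 (covers 3 new) → pick S3 (covers 1 new). Total picks: 3.

3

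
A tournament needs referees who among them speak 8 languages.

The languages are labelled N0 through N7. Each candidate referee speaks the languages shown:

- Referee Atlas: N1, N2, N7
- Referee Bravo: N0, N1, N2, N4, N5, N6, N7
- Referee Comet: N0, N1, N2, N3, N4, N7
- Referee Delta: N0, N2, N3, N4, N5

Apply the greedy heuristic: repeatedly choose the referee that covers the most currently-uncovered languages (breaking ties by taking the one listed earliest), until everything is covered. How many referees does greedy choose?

Greedy: pick Bravo (covers 7 new) → pick Comet (covers 1 new). Total picks: 2.

2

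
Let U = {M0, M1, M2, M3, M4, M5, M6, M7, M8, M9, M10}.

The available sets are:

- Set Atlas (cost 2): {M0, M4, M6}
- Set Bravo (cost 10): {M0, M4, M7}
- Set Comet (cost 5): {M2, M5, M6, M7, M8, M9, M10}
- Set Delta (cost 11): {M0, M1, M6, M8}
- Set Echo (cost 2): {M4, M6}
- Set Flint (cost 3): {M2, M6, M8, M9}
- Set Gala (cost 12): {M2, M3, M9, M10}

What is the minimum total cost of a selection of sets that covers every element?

30

Comet, Delta, Echo, Gala together cover every element (Comet ∪ Delta ∪ Echo ∪ Gala = {M0, M1, M2, M3, M4, M5, M6, M7, M8, M9, M10}); total cost 5 + 11 + 2 + 12 = 30.
No covering selection has total cost below 30.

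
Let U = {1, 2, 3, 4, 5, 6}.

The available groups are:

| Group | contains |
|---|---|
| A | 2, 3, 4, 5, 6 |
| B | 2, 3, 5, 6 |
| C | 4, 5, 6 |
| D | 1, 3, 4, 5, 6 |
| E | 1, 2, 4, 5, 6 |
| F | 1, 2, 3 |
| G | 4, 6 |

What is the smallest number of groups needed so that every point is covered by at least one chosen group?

2

E and F together: E ∪ F = {1, 2, 3, 4, 5, 6} — every point is covered.
No single group has all 6 points (the largest, A, has 5), so 2 is optimal.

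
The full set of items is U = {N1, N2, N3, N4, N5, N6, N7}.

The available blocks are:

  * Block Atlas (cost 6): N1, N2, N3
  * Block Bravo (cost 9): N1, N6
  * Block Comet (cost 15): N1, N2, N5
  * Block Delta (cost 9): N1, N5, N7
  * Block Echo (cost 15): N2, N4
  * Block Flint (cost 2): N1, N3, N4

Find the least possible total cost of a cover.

Atlas, Bravo, Delta, Flint together cover every item (Atlas ∪ Bravo ∪ Delta ∪ Flint = {N1, N2, N3, N4, N5, N6, N7}); total cost 6 + 9 + 9 + 2 = 26.
No covering selection has total cost below 26.

26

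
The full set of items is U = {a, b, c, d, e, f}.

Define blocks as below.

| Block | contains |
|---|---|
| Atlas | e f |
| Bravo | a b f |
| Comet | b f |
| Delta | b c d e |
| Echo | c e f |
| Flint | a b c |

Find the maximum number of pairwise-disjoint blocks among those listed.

Atlas, Flint are pairwise disjoint (Atlas={e,f}; Flint={a,b,c}).
Every remaining block overlaps one of these, and no 3 of the listed blocks are pairwise disjoint, so 2 is the maximum.

2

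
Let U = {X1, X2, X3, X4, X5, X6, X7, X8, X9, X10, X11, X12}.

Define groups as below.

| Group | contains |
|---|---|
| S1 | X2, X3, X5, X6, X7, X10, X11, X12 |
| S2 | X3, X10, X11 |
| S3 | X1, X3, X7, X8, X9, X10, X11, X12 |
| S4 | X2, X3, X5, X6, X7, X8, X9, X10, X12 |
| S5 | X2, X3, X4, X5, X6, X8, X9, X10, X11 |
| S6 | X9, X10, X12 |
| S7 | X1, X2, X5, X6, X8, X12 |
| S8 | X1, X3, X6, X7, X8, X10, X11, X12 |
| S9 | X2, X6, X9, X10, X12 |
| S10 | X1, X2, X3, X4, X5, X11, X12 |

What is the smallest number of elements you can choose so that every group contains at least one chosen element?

The 2 elements {X1, X10} hit every group.
The groups S2, S7 are pairwise disjoint, so any hitting set needs a separate element for each — at least 2. Hence 2 is optimal.

2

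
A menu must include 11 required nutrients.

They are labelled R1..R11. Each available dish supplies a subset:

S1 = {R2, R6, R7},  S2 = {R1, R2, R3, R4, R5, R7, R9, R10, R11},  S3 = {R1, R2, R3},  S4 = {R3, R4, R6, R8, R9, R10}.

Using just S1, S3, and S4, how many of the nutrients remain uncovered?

Union of S1, S3, S4 = {R1, R2, R3, R4, R6, R7, R8, R9, R10}.
Not covered: R5, R11 — 2 nutrients.

2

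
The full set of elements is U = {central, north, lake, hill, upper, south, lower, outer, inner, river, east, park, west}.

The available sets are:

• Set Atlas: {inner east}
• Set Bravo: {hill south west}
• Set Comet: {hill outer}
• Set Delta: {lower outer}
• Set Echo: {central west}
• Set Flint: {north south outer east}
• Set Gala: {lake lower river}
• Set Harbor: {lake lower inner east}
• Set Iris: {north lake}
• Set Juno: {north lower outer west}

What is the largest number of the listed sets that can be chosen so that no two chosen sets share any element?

4

Atlas, Delta, Echo, Iris are pairwise disjoint (Atlas={inner,east}; Delta={lower,outer}; Echo={central,west}; Iris={north,lake}).
Every remaining set overlaps one of these, and no 5 of the listed sets are pairwise disjoint, so 4 is the maximum.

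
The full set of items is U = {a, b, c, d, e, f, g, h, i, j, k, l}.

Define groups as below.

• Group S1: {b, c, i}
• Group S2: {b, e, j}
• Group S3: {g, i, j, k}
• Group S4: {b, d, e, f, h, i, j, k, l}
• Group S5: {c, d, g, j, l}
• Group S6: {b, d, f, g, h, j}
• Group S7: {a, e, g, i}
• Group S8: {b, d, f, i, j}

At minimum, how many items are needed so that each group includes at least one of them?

Take T = {b, g}. Each listed group contains at least one of these, so T is a hitting set of size 2.
No single item lies in every group, so at least 2 are needed and 2 is optimal.

2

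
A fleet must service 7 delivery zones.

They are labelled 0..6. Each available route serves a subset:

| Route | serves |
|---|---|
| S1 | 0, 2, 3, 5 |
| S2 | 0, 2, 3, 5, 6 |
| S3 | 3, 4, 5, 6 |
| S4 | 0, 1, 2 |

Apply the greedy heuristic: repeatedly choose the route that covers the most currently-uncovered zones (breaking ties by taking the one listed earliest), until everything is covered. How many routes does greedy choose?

Greedy: pick S2 (covers 5 new) → pick S3 (covers 1 new) → pick S4 (covers 1 new). Total picks: 3.
(The true minimum cover uses only 2 routes, so greedy is not optimal here.)

3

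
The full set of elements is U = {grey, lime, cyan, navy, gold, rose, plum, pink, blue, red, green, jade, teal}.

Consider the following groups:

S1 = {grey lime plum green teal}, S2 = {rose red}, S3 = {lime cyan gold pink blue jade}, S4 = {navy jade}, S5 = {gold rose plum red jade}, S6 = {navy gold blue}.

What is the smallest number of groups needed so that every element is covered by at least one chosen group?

4

Take {S1, S2, S3, S4}. Their union is {grey, lime, cyan, navy, gold, rose, plum, pink, blue, red, green, jade, teal}, which is all 13 elements.
No 3 of the 6 groups cover everything (all 20 combinations miss at least one element), so 4 is optimal.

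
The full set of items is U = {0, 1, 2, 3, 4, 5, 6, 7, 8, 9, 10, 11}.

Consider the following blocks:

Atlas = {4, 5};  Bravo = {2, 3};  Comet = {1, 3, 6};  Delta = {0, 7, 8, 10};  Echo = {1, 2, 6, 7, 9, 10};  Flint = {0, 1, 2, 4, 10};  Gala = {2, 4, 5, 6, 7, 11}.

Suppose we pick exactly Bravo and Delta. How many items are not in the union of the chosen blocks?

6

Union of Bravo, Delta = {0, 2, 3, 7, 8, 10}.
Not covered: 1, 4, 5, 6, 9, 11 — 6 items.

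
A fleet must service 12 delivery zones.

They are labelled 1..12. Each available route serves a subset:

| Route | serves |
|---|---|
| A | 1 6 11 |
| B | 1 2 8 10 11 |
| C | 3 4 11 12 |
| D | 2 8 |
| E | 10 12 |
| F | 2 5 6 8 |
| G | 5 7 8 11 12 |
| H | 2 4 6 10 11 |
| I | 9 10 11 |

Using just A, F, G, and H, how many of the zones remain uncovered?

2

Union of A, F, G, H = {1, 2, 4, 5, 6, 7, 8, 10, 11, 12}.
Not covered: 3, 9 — 2 zones.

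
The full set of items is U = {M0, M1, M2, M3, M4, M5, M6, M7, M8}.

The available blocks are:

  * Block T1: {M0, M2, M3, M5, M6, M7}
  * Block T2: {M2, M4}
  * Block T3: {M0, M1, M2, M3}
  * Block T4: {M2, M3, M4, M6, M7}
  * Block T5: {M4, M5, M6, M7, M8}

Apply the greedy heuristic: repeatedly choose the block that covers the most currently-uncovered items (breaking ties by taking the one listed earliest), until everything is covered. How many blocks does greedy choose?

3

Greedy: pick T1 (covers 6 new) → pick T5 (covers 2 new) → pick T3 (covers 1 new). Total picks: 3.
(The true minimum cover uses only 2 blocks, so greedy is not optimal here.)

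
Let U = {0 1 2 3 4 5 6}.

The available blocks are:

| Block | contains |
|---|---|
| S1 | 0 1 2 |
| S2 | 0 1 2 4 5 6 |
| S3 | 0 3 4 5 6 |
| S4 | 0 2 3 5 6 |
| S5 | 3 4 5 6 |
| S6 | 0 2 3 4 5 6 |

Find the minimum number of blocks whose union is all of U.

2

S1 and S6 together: S1 ∪ S6 = {0, 1, 2, 3, 4, 5, 6} — every element is covered.
No single block has all 7 elements (the largest, S2, has 6), so 2 is optimal.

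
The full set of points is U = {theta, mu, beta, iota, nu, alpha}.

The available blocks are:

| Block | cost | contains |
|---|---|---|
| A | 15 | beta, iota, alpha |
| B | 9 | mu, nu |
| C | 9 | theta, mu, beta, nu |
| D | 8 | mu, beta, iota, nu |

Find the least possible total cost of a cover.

24

A, C together cover every point (A ∪ C = {theta, mu, beta, iota, nu, alpha}); total cost 15 + 9 = 24.
The greedy pick D, C, A costs 32; no covering selection beats 24.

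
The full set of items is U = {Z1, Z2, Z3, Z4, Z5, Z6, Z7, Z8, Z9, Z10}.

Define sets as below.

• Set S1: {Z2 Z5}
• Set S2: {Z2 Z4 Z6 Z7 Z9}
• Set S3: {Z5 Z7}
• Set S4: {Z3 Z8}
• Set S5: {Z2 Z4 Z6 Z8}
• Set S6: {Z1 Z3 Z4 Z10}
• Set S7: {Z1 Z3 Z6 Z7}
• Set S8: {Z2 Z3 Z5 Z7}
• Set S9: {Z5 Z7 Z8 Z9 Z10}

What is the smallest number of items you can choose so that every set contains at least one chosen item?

The 3 items {Z2, Z3, Z7} hit every set.
No choice of 2 items meets every set, so 3 is the minimum.

3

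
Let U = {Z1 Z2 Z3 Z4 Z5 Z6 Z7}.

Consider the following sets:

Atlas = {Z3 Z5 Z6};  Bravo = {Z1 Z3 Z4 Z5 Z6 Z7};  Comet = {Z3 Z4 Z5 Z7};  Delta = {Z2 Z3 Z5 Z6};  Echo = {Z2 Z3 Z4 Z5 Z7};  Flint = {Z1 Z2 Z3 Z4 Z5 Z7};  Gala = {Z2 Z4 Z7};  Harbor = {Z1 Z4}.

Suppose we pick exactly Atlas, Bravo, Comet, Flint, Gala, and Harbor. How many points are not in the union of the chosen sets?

Union of Atlas, Bravo, Comet, Flint, Gala, Harbor = {Z1, Z2, Z3, Z4, Z5, Z6, Z7} — that's every point, so 0 are uncovered.

0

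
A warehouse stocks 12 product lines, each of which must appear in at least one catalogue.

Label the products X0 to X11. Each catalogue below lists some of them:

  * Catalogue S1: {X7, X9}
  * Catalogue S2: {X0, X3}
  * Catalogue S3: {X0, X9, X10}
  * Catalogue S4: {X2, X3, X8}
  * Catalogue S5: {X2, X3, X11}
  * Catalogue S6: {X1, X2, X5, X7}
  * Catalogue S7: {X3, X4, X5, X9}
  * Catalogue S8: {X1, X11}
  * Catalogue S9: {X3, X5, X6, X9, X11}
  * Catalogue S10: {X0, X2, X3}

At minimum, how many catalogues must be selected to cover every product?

5

S3 and S4 and S6 and S7 and S9 together: S3 ∪ S4 ∪ S6 ∪ S7 ∪ S9 = {X0, X1, X2, X3, X4, X5, X6, X7, X8, X9, X10, X11} — every product is covered.
No 4 of the 10 catalogues cover everything (all 210 combinations miss at least one product), so 5 is optimal.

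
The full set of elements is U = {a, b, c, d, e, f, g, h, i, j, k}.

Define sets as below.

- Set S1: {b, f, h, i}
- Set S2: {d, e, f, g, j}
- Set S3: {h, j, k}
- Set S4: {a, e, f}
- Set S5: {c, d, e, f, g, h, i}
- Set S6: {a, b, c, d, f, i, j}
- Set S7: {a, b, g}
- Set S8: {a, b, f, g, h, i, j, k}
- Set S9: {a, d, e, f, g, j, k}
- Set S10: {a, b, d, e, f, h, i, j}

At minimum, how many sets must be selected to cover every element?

Take {S5, S8}. Their union is {a, b, c, d, e, f, g, h, i, j, k}, which is all 11 elements.
No single set has all 11 elements (the largest, S8, has 8), so 2 is optimal.

2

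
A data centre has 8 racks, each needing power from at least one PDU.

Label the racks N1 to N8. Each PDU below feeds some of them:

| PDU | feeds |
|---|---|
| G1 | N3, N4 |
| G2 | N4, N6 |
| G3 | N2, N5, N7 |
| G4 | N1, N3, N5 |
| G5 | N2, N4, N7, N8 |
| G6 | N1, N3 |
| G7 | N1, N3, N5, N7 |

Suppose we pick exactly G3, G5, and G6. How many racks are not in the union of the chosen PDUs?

Union of G3, G5, G6 = {N1, N2, N3, N4, N5, N7, N8}.
Not covered: N6 — 1 rack.

1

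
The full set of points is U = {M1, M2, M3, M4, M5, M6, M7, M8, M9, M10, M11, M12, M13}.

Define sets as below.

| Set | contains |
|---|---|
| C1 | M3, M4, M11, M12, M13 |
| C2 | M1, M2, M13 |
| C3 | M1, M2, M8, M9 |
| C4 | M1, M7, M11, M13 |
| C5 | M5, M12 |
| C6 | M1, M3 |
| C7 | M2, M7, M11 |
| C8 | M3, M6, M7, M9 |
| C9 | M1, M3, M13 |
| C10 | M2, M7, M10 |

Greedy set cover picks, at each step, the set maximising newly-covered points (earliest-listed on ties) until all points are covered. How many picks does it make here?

Greedy: pick C1 (covers 5 new) → pick C3 (covers 4 new) → pick C8 (covers 2 new) → pick C5 (covers 1 new) → pick C10 (covers 1 new). Total picks: 5.

5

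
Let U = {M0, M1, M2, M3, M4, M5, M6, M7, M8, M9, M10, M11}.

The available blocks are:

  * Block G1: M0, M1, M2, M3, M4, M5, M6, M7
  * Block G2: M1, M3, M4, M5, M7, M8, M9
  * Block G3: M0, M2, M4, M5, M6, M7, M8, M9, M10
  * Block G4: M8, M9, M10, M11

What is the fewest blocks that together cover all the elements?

2

G1 and G4 together: G1 ∪ G4 = {M0, M1, M2, M3, M4, M5, M6, M7, M8, M9, M10, M11} — every element is covered.
No single block has all 12 elements (the largest, G3, has 9), so 2 is optimal.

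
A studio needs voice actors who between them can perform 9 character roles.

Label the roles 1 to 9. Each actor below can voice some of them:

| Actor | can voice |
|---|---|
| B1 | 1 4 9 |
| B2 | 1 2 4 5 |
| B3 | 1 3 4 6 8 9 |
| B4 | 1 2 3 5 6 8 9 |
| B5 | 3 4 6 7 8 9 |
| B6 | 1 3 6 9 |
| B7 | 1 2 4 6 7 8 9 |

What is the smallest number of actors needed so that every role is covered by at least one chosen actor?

Take {B4, B5}. Their union is {1, 2, 3, 4, 5, 6, 7, 8, 9}, which is all 9 roles.
No single actor has all 9 roles (the largest, B4, has 7), so 2 is optimal.

2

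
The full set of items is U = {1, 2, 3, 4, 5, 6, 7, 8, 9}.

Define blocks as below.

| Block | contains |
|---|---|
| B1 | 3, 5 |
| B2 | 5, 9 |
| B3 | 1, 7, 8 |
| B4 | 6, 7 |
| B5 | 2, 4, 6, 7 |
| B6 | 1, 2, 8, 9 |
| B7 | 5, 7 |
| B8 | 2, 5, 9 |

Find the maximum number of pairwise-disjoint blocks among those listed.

B1, B4, B6 are pairwise disjoint (B1={3,5}; B4={6,7}; B6={1,2,8,9}).
Every remaining block overlaps one of these, and no 4 of the listed blocks are pairwise disjoint, so 3 is the maximum.

3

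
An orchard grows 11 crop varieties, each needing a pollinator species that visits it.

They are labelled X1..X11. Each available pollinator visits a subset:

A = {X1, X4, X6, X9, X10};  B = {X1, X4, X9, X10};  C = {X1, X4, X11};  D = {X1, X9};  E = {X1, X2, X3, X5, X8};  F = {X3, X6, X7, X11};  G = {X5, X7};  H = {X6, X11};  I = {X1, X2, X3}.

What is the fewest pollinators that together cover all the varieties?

Take {A, E, F}. Their union is {X1, X2, X3, X4, X5, X6, X7, X8, X9, X10, X11}, which is all 11 varieties.
Each pollinator has at most 5 varieties, and 2·5 = 10 < 11 — so at least 3 pollinators are needed, and 3 is optimal.

3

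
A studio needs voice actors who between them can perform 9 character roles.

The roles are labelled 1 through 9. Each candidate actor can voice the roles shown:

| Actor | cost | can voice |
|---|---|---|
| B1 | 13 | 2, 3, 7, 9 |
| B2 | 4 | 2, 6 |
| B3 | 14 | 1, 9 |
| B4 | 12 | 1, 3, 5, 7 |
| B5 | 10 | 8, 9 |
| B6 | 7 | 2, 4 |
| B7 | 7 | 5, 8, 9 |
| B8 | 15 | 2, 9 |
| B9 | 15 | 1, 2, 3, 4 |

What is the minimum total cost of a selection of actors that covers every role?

30

B2, B4, B6, B7 together cover every role (B2 ∪ B4 ∪ B6 ∪ B7 = {1, 2, 3, 4, 5, 6, 7, 8, 9}); total cost 4 + 12 + 7 + 7 = 30.
No covering selection has total cost below 30.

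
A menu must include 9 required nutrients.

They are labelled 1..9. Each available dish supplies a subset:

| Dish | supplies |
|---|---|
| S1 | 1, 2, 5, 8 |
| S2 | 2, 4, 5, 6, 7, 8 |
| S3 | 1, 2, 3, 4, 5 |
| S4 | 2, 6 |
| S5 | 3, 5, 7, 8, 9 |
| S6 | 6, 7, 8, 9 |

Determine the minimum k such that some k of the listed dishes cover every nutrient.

S3 and S6 together: S3 ∪ S6 = {1, 2, 3, 4, 5, 6, 7, 8, 9} — every nutrient is covered.
No single dish has all 9 nutrients (the largest, S2, has 6), so 2 is optimal.

2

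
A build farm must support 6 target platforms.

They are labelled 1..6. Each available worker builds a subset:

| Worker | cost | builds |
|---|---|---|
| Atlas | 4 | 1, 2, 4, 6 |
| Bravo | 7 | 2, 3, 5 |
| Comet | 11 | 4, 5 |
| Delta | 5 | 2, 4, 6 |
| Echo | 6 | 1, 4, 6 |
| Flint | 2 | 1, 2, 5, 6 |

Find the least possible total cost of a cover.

11

Atlas, Bravo together cover every platform (Atlas ∪ Bravo = {1, 2, 3, 4, 5, 6}); total cost 4 + 7 = 11.
The greedy pick Flint, Atlas, Bravo costs 13; no covering selection beats 11.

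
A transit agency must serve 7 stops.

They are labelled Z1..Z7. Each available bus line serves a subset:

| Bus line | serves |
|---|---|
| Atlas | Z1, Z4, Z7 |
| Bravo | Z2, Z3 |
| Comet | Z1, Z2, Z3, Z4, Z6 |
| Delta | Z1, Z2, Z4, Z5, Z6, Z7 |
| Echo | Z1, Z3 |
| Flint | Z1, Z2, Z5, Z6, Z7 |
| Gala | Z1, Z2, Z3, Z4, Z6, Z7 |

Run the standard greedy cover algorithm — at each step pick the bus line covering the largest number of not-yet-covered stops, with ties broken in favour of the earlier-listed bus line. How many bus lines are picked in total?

2

Greedy: pick Delta (covers 6 new) → pick Bravo (covers 1 new). Total picks: 2.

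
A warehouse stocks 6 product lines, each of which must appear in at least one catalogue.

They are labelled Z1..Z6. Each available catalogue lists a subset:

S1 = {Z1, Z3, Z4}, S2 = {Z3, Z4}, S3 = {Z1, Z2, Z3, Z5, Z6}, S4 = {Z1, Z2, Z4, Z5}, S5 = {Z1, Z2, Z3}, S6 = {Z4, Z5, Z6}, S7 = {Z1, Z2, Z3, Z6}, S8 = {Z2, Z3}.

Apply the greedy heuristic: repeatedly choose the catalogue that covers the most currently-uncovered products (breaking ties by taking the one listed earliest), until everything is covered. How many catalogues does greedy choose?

Greedy: pick S3 (covers 5 new) → pick S1 (covers 1 new). Total picks: 2.

2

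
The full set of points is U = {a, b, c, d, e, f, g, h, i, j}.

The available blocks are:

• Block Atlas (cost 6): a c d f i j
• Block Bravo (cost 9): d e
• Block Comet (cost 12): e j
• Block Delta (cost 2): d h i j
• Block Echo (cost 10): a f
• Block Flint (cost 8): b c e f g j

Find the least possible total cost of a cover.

Atlas, Delta, Flint together cover every point (Atlas ∪ Delta ∪ Flint = {a, b, c, d, e, f, g, h, i, j}); total cost 6 + 2 + 8 = 16.
No covering selection has total cost below 16.

16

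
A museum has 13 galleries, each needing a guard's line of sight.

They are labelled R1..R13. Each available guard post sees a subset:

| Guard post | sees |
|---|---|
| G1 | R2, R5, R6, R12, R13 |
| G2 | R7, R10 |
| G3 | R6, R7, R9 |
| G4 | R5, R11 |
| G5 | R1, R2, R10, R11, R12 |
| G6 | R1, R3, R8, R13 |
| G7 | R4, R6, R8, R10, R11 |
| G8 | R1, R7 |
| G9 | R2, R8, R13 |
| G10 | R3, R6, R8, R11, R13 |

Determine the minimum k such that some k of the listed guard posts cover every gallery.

4

Take {G1, G3, G6, G7}. Their union is {R1, R2, R3, R4, R5, R6, R7, R8, R9, R10, R11, R12, R13}, which is all 13 galleries.
No 3 of the 10 guard posts cover everything (all 120 combinations miss at least one gallery), so 4 is optimal.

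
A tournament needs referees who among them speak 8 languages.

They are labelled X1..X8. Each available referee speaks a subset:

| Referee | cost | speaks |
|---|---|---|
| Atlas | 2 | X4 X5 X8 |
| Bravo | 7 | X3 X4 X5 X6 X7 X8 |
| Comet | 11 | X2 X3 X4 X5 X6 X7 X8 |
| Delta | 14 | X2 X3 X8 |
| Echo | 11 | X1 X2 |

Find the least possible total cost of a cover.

Bravo, Echo together cover every language (Bravo ∪ Echo = {X1, X2, X3, X4, X5, X6, X7, X8}); total cost 7 + 11 = 18.
The greedy pick Atlas, Bravo, Echo costs 20; no covering selection beats 18.

18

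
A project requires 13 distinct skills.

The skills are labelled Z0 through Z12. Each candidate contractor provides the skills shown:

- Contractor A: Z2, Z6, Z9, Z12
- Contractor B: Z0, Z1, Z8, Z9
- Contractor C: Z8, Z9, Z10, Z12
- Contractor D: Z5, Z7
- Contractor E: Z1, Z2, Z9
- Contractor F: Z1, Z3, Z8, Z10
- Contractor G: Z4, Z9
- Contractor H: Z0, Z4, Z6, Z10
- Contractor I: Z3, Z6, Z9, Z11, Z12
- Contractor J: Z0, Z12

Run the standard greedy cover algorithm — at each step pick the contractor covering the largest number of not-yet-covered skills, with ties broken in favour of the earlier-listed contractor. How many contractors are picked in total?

Greedy: pick I (covers 5 new) → pick B (covers 3 new) → pick D (covers 2 new) → pick H (covers 2 new) → pick A (covers 1 new). Total picks: 5.

5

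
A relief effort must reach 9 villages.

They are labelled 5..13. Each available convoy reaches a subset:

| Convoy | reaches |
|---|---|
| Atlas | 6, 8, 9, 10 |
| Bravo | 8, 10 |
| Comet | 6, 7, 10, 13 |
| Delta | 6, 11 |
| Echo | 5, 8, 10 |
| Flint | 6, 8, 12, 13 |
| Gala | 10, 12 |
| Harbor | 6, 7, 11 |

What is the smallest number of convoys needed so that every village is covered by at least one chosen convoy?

4

Take {Atlas, Echo, Flint, Harbor}. Their union is {5, 6, 7, 8, 9, 10, 11, 12, 13}, which is all 9 villages.
Only Atlas contains 9, so Atlas is forced; the remaining 5 villages need at least 3 more convoys (each remaining convoy adds at most 2) — so at least 4 convoys are needed, and 4 is optimal.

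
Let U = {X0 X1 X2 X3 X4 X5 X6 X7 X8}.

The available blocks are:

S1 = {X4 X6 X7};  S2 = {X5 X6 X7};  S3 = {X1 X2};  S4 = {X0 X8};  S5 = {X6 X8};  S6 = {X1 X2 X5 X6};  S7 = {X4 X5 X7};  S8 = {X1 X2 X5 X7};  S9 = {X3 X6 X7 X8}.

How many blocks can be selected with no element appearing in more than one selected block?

S2, S3, S4 are pairwise disjoint (S2={X5,X6,X7}; S3={X1,X2}; S4={X0,X8}).
Every remaining block overlaps one of these, and no 4 of the listed blocks are pairwise disjoint, so 3 is the maximum.

3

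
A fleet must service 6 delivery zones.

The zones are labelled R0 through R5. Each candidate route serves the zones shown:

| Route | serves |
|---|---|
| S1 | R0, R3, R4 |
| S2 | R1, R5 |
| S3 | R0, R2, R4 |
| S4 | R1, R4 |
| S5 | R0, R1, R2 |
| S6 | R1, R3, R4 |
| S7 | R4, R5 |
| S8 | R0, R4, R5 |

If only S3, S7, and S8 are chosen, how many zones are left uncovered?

Union of S3, S7, S8 = {R0, R2, R4, R5}.
Not covered: R1, R3 — 2 zones.

2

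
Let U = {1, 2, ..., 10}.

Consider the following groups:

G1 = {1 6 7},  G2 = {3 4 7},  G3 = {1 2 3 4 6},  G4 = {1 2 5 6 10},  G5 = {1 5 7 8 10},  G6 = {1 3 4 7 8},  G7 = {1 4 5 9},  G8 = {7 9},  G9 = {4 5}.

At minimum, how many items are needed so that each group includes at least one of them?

3

The 3 items {5, 6, 7} hit every group.
No choice of 2 items meets every group, so 3 is the minimum.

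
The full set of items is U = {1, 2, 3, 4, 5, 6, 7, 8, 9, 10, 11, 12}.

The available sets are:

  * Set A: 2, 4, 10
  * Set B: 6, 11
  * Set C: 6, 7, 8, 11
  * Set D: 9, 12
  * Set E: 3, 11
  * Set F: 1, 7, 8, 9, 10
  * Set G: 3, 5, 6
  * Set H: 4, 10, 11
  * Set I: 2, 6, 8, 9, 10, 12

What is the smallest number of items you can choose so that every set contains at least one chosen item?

T = {6, 9, 10, 11} meets every set (each contains at least one member of T), and |T| = 4.
No choice of 3 items meets every set, so 4 is the minimum.

4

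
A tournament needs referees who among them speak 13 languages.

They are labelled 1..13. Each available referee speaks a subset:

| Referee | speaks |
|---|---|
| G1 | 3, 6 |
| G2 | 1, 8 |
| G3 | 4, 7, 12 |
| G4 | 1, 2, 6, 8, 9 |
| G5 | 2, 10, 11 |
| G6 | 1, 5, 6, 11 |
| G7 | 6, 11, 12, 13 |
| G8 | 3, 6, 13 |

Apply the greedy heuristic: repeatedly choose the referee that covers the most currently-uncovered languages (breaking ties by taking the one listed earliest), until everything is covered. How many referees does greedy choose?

Greedy: pick G4 (covers 5 new) → pick G3 (covers 3 new) → pick G5 (covers 2 new) → pick G8 (covers 2 new) → pick G6 (covers 1 new). Total picks: 5.

5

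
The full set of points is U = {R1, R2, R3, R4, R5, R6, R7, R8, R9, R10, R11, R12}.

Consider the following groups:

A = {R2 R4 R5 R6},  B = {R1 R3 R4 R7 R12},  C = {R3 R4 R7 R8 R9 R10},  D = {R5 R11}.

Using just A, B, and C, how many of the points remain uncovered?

1

Union of A, B, C = {R1, R2, R3, R4, R5, R6, R7, R8, R9, R10, R12}.
Not covered: R11 — 1 point.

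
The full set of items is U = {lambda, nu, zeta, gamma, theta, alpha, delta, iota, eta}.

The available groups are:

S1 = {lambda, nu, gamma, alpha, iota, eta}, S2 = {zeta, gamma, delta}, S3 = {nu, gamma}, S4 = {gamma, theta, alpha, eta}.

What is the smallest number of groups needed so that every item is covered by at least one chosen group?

3

S1, S2, and S4 cover everything between them: the union {lambda, nu, zeta, gamma, theta, alpha, delta, iota, eta} is all of U.
Only S1 contains lambda, so S1 is forced; the remaining 3 items need at least 2 more groups (each remaining group adds at most 2) — so at least 3 groups are needed, and 3 is optimal.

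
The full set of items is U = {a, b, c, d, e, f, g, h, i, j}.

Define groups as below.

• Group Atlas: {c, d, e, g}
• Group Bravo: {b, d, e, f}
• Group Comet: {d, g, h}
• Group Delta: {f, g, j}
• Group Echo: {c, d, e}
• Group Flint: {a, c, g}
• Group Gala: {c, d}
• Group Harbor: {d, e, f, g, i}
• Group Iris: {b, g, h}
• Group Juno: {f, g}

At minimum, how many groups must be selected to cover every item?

4

Delta and Flint and Harbor and Iris together: Delta ∪ Flint ∪ Harbor ∪ Iris = {a, b, c, d, e, f, g, h, i, j} — every item is covered.
Only Harbor contains i, so Harbor is forced; the remaining 5 items need at least 3 more groups (each remaining group adds at most 2) — so at least 4 groups are needed, and 4 is optimal.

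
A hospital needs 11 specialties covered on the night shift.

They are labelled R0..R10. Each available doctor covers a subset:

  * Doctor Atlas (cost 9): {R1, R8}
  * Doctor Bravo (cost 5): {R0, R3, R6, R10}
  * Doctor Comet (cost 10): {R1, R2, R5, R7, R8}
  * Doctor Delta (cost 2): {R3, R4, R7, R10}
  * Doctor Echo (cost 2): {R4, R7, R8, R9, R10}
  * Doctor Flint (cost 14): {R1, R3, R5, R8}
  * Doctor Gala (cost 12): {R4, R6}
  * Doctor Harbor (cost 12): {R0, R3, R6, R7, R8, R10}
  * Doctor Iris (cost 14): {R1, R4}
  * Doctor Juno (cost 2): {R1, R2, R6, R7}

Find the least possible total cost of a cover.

Bravo, Comet, Echo together cover every specialty (Bravo ∪ Comet ∪ Echo = {R0, R1, R2, R3, R4, R5, R6, R7, R8, R9, R10}); total cost 5 + 10 + 2 = 17.
The greedy pick Echo, Juno, Delta, Bravo, Comet costs 21; no covering selection beats 17.

17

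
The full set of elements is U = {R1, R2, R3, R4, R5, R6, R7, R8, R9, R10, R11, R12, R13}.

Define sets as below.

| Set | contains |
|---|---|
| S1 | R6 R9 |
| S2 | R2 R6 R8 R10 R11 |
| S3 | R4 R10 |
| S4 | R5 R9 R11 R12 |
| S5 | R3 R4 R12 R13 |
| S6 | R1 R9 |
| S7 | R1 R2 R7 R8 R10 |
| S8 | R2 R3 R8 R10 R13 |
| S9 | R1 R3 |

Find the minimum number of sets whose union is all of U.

4

S2, S4, S5, and S7 cover everything between them: the union {R1, R2, R3, R4, R5, R6, R7, R8, R9, R10, R11, R12, R13} is all of U.
No 3 of the 9 sets cover everything (all 84 combinations miss at least one element), so 4 is optimal.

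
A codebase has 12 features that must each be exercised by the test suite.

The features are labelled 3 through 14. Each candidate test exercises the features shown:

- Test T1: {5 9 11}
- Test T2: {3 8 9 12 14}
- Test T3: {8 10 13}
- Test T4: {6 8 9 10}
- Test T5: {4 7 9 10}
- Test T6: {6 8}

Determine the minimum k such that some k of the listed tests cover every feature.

Take {T1, T2, T3, T5, T6}. Their union is {3, 4, 5, 6, 7, 8, 9, 10, 11, 12, 13, 14}, which is all 12 features.
No 4 of the 6 tests cover everything (all 15 combinations miss at least one feature), so 5 is optimal.

5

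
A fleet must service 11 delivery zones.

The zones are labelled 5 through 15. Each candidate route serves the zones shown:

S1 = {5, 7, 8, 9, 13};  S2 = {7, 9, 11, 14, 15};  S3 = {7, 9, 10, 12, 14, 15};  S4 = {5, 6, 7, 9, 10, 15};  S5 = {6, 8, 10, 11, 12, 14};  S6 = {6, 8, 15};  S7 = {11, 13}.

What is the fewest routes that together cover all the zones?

S1 and S3 and S5 together: S1 ∪ S3 ∪ S5 = {5, 6, 7, 8, 9, 10, 11, 12, 13, 14, 15} — every zone is covered.
No 2 of the 7 routes cover everything (all 21 combinations miss at least one zone), so 3 is optimal.

3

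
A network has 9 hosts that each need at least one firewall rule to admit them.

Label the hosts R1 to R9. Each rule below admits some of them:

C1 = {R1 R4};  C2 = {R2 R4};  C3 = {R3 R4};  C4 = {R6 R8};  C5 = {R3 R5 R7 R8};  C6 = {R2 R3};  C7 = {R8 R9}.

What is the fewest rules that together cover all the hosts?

5

C1 and C2 and C4 and C5 and C7 together: C1 ∪ C2 ∪ C4 ∪ C5 ∪ C7 = {R1, R2, R3, R4, R5, R6, R7, R8, R9} — every host is covered.
No 4 of the 7 rules cover everything (all 35 combinations miss at least one host), so 5 is optimal.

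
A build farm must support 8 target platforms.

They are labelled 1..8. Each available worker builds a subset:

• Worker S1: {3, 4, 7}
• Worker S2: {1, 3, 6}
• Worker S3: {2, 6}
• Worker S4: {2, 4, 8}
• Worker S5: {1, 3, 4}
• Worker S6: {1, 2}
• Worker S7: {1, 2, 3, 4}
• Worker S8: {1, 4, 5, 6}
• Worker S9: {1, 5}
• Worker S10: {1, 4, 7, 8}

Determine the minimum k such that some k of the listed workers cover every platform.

3

Take {S7, S8, S10}. Their union is {1, 2, 3, 4, 5, 6, 7, 8}, which is all 8 platforms.
No 2 of the 10 workers cover everything (all 45 combinations miss at least one platform), so 3 is optimal.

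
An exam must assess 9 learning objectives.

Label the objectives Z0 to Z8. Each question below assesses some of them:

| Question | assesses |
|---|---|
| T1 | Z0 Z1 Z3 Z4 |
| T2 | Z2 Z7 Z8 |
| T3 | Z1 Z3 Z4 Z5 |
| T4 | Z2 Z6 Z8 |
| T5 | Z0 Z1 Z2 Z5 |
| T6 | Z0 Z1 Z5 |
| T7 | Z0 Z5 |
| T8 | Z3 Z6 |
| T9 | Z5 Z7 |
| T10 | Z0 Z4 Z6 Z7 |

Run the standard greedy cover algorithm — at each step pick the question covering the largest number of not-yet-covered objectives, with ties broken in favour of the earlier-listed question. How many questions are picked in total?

Greedy: pick T1 (covers 4 new) → pick T2 (covers 3 new) → pick T3 (covers 1 new) → pick T4 (covers 1 new). Total picks: 4.
(The true minimum cover uses only 3 questions, so greedy is not optimal here.)

4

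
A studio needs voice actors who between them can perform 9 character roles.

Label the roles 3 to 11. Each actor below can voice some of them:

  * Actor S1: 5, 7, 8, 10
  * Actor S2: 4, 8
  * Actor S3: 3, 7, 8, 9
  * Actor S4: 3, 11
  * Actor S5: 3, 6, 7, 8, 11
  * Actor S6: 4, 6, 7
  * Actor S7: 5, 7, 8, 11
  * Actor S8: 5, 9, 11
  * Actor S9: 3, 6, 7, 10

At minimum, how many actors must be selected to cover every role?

3

S2 and S8 and S9 together: S2 ∪ S8 ∪ S9 = {3, 4, 5, 6, 7, 8, 9, 10, 11} — every role is covered.
No 2 of the 9 actors cover everything (all 36 combinations miss at least one role), so 3 is optimal.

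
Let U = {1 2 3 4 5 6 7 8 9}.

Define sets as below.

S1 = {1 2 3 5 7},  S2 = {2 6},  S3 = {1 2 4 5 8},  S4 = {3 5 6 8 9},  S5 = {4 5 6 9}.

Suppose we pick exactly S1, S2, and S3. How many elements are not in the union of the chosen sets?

1

Union of S1, S2, S3 = {1, 2, 3, 4, 5, 6, 7, 8}.
Not covered: 9 — 1 element.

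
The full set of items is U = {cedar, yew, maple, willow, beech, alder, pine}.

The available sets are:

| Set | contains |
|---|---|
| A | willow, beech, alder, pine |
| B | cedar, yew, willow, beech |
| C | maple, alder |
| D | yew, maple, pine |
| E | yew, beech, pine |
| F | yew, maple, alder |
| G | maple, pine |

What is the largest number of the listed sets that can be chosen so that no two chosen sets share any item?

C, E are pairwise disjoint (C={maple,alder}; E={yew,beech,pine}).
Every remaining set overlaps one of these, and no 3 of the listed sets are pairwise disjoint, so 2 is the maximum.

2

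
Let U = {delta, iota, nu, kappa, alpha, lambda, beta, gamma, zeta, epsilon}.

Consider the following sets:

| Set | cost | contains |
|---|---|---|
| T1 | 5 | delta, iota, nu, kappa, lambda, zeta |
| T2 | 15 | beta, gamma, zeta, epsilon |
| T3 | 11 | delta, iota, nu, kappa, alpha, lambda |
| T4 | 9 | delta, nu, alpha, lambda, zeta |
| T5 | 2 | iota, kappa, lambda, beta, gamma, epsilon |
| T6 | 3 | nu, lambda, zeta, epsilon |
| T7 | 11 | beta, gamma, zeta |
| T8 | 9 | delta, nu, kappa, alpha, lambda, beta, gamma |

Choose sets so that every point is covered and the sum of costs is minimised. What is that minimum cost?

T4, T5 together cover every point (T4 ∪ T5 = {delta, iota, nu, kappa, alpha, lambda, beta, gamma, zeta, epsilon}); total cost 9 + 2 = 11.
The greedy pick T5, T6, T4 costs 14; no covering selection beats 11.

11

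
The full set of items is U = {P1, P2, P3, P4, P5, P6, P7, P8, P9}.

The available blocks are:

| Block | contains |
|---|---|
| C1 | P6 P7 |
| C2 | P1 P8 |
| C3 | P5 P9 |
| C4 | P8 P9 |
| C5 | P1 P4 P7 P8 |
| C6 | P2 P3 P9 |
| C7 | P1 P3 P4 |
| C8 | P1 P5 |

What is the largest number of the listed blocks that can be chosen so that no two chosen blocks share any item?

C1, C4, C7 are pairwise disjoint (C1={P6,P7}; C4={P8,P9}; C7={P1,P3,P4}).
Every remaining block overlaps one of these, and no 4 of the listed blocks are pairwise disjoint, so 3 is the maximum.

3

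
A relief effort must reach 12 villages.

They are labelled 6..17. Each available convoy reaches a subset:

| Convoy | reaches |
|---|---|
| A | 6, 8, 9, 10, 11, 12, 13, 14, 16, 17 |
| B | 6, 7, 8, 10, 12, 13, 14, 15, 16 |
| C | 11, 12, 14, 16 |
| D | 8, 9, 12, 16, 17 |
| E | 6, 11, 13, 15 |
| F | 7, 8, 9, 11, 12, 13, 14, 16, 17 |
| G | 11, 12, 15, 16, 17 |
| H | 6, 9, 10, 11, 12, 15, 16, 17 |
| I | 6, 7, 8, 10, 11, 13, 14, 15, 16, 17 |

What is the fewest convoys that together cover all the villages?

B and F together: B ∪ F = {6, 7, 8, 9, 10, 11, 12, 13, 14, 15, 16, 17} — every village is covered.
No single convoy has all 12 villages (the largest, A, has 10), so 2 is optimal.

2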